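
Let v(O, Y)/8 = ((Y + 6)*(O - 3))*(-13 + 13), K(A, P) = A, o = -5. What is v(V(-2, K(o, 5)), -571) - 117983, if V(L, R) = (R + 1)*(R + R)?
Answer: -117983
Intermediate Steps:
V(L, R) = 2*R*(1 + R) (V(L, R) = (1 + R)*(2*R) = 2*R*(1 + R))
v(O, Y) = 0 (v(O, Y) = 8*(((Y + 6)*(O - 3))*(-13 + 13)) = 8*(((6 + Y)*(-3 + O))*0) = 8*(((-3 + O)*(6 + Y))*0) = 8*0 = 0)
v(V(-2, K(o, 5)), -571) - 117983 = 0 - 117983 = -117983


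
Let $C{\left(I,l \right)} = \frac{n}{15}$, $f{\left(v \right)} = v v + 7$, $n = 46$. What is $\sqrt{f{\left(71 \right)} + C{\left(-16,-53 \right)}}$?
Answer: $\frac{\sqrt{1136490}}{15} \approx 71.071$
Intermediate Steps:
$f{\left(v \right)} = 7 + v^{2}$ ($f{\left(v \right)} = v^{2} + 7 = 7 + v^{2}$)
$C{\left(I,l \right)} = \frac{46}{15}$
$\sqrt{f{\left(71 \right)} + C{\left(-16,-53 \right)}} = \sqrt{\left(7 + 71^{2}\right) + \frac{46}{15}} = \sqrt{\left(7 + 5041\right) + \frac{46}{15}} = \sqrt{5048 + \frac{46}{15}} = \sqrt{\frac{75766}{15}} = \frac{\sqrt{1136490}}{15}$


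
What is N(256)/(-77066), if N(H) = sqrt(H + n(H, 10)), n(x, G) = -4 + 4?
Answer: -8/38533 ≈ -0.00020761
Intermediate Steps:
n(x, G) = 0
N(H) = sqrt(H) (N(H) = sqrt(H + 0) = sqrt(H))
N(256)/(-77066) = sqrt(256)/(-77066) = 16*(-1/77066) = -8/38533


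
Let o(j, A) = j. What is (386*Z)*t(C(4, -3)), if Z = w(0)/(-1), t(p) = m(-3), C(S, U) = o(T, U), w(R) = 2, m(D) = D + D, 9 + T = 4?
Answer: 4632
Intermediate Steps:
T = -5 (T = -9 + 4 = -5)
m(D) = 2*D
C(S, U) = -5
t(p) = -6 (t(p) = 2*(-3) = -6)
Z = -2 (Z = 2/(-1) = 2*(-1) = -2)
(386*Z)*t(C(4, -3)) = (386*(-2))*(-6) = -772*(-6) = 4632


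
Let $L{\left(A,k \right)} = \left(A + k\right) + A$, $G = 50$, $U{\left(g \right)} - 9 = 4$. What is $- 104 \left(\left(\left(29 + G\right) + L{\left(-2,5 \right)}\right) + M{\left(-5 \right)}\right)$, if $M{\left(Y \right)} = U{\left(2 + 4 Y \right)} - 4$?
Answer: $-9256$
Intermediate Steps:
$U{\left(g \right)} = 13$ ($U{\left(g \right)} = 9 + 4 = 13$)
$M{\left(Y \right)} = 9$ ($M{\left(Y \right)} = 13 - 4 = 9$)
$L{\left(A,k \right)} = k + 2 A$
$- 104 \left(\left(\left(29 + G\right) + L{\left(-2,5 \right)}\right) + M{\left(-5 \right)}\right) = - 104 \left(\left(\left(29 + 50\right) + \left(5 + 2 \left(-2\right)\right)\right) + 9\right) = - 104 \left(\left(79 + \left(5 - 4\right)\right) + 9\right) = - 104 \left(\left(79 + 1\right) + 9\right) = - 104 \left(80 + 9\right) = \left(-104\right) 89 = -9256$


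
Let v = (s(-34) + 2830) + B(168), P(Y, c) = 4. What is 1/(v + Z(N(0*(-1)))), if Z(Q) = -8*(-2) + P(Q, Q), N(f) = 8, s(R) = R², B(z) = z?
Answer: 1/4174 ≈ 0.00023958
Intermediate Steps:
v = 4154 (v = ((-34)² + 2830) + 168 = (1156 + 2830) + 168 = 3986 + 168 = 4154)
Z(Q) = 20 (Z(Q) = -8*(-2) + 4 = 16 + 4 = 20)
1/(v + Z(N(0*(-1)))) = 1/(4154 + 20) = 1/4174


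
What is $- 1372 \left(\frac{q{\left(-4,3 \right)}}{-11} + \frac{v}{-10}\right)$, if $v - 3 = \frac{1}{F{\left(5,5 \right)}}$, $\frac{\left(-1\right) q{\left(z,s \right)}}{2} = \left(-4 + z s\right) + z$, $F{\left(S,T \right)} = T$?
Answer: $\frac{1492736}{275} \approx 5428.1$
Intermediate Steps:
$q{\left(z,s \right)} = 8 - 2 z - 2 s z$ ($q{\left(z,s \right)} = - 2 \left(\left(-4 + z s\right) + z\right) = - 2 \left(\left(-4 + s z\right) + z\right) = - 2 \left(-4 + z + s z\right) = 8 - 2 z - 2 s z$)
$v = \frac{16}{5}$ ($v = 3 + \frac{1}{5} = \frac{16}{5} \approx 3.2$)
$- 1372 \left(\frac{q{\left(-4,3 \right)}}{-11} + \frac{v}{-10}\right) = - 1372 \left(\frac{8 - -8 - 6 \left(-4\right)}{-11} + \frac{16}{5 \left(-10\right)}\right) = - 1372 \left(\left(8 + 8 + 24\right) \left(- \frac{1}{11}\right) + \frac{16}{5} \left(- \frac{1}{10}\right)\right) = - 1372 \left(40 \left(- \frac{1}{11}\right) - \frac{8}{25}\right) = - 1372 \left(- \frac{40}{11} - \frac{8}{25}\right) = \left(-1372\right) \left(- \frac{1088}{275}\right) = \frac{1492736}{275}$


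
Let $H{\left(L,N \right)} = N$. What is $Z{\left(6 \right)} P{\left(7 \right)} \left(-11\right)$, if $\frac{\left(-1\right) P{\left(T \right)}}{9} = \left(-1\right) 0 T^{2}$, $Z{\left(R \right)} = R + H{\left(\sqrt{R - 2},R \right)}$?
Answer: $0$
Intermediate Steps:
$Z{\left(R \right)} = 2 R$ ($Z{\left(R \right)} = R + R = 2 R$)
$P{\left(T \right)} = 0$ ($P{\left(T \right)} = - 9 \left(-1\right) 0 T^{2} = - 9 \cdot 0 T^{2} = \left(-9\right) 0 = 0$)
$Z{\left(6 \right)} P{\left(7 \right)} \left(-11\right) = 2 \cdot 6 \cdot 0 \left(-11\right) = 12 \cdot 0 \left(-11\right) = 0 \left(-11\right) = 0$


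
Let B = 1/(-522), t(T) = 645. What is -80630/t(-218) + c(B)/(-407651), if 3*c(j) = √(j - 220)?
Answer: -16126/129 - I*√6660778/212793822 ≈ -125.01 - 1.2128e-5*I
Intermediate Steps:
B = -1/522 ≈ -0.0019157
c(j) = √(-220 + j)/3 (c(j) = √(j - 220)/3 = √(-220 + j)/3)
-80630/t(-218) + c(B)/(-407651) = -80630/645 + (√(-220 - 1/522)/3)/(-407651) = -80630*1/645 + (√(-114841/522)/3)*(-1/407651) = -16126/129 + ((I*√6660778/174)/3)*(-1/407651) = -16126/129 + (I*√6660778/522)*(-1/407651) = -16126/129 - I*√6660778/212793822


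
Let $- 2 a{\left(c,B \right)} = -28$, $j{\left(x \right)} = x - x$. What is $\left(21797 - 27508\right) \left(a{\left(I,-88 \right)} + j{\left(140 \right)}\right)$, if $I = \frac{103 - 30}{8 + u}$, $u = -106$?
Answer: $-79954$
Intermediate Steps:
$j{\left(x \right)} = 0$
$I = - \frac{73}{98}$ ($I = \frac{103 - 30}{8 - 106} = \frac{73}{-98} = 73 \left(- \frac{1}{98}\right) = - \frac{73}{98} \approx -0.7449$)
$a{\left(c,B \right)} = 14$ ($a{\left(c,B \right)} = \left(- \frac{1}{2}\right) \left(-28\right) = 14$)
$\left(21797 - 27508\right) \left(a{\left(I,-88 \right)} + j{\left(140 \right)}\right) = \left(21797 - 27508\right) \left(14 + 0\right) = \left(-5711\right) 14 = -79954$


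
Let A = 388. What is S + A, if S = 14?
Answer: 402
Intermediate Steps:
S + A = 14 + 388 = 402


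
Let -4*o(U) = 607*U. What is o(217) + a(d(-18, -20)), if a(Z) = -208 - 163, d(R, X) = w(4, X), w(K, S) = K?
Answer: -133203/4 ≈ -33301.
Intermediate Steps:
d(R, X) = 4
o(U) = -607*U/4
a(Z) = -371
o(217) + a(d(-18, -20)) = -607/4*217 - 371 = -131719/4 - 371 = -133203/4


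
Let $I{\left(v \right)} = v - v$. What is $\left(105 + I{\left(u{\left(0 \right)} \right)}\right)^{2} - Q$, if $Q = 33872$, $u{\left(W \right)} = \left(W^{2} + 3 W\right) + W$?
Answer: $-22847$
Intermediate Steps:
$u{\left(W \right)} = W^{2} + 4 W$
$I{\left(v \right)} = 0$
$\left(105 + I{\left(u{\left(0 \right)} \right)}\right)^{2} - Q = \left(105 + 0\right)^{2} - 33872 = 105^{2} - 33872 = 11025 - 33872 = -22847$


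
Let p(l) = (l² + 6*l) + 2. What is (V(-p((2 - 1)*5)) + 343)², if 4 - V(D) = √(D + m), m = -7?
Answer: 120345 - 5552*I ≈ 1.2035e+5 - 5552.0*I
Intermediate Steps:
p(l) = 2 + l² + 6*l
V(D) = 4 - √(-7 + D) (V(D) = 4 - √(D - 7) = 4 - √(-7 + D))
(V(-p((2 - 1)*5)) + 343)² = ((4 - √(-7 - (2 + ((2 - 1)*5)² + 6*((2 - 1)*5)))) + 343)² = ((4 - √(-7 - (2 + (1*5)² + 6*(1*5)))) + 343)² = ((4 - √(-7 - (2 + 5² + 6*5))) + 343)² = ((4 - √(-7 - (2 + 25 + 30))) + 343)² = ((4 - √(-7 - 1*57)) + 343)² = ((4 - √(-7 - 57)) + 343)² = ((4 - √(-64)) + 343)² = ((4 - 8*I) + 343)² = (347 - 8*I)²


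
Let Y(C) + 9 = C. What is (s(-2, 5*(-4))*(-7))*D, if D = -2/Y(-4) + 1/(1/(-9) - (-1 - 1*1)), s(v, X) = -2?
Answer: 2114/221 ≈ 9.5656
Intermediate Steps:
Y(C) = -9 + C
D = 151/221 (D = -2/(-9 - 4) + 1/(1/(-9) - (-1 - 1*1)) = -2/(-13) + 1/(-⅑ - (-1 - 1)) = -2*(-1/13) + 1/(-⅑ - 1*(-2)) = 2/13 + 1/(-⅑ + 2) = 2/13 + 1/(17/9) = 2/13 + 1*(9/17) = 2/13 + 9/17 = 151/221 ≈ 0.68326)
(s(-2, 5*(-4))*(-7))*D = -2*(-7)*(151/221) = 14*(151/221) = 2114/221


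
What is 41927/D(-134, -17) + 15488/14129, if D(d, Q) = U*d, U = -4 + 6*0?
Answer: 600688151/7573144 ≈ 79.318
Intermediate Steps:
U = -4 (U = -4 + 0 = -4)
D(d, Q) = -4*d
41927/D(-134, -17) + 15488/14129 = 41927/((-4*(-134))) + 15488/14129 = 41927/536 + 15488*(1/14129) = 41927*(1/536) + 15488/14129 = 41927/536 + 15488/14129 = 600688151/7573144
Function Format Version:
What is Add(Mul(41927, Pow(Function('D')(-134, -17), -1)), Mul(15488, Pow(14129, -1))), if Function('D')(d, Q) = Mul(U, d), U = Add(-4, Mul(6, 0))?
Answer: Rational(600688151, 7573144) ≈ 79.318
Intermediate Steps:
U = -4 (U = Add(-4, 0) = -4)
Function('D')(d, Q) = Mul(-4, d)
Add(Mul(41927, Pow(Function('D')(-134, -17), -1)), Mul(15488, Pow(14129, -1))) = Add(Mul(41927, Pow(Mul(-4, -134), -1)), Mul(15488, Pow(14129, -1))) = Add(Mul(41927, Pow(536, -1)), Mul(15488, Rational(1, 14129))) = Add(Mul(41927, Rational(1, 536)), Rational(15488, 14129)) = Add(Rational(41927, 536), Rational(15488, 14129)) = Rational(600688151, 7573144)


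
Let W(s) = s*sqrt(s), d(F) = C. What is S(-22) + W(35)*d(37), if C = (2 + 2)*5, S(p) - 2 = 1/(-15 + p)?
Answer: 73/37 + 700*sqrt(35) ≈ 4143.2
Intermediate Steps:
S(p) = 2 + 1/(-15 + p)
C = 20 (C = 4*5 = 20)
d(F) = 20
W(s) = s**(3/2)
S(-22) + W(35)*d(37) = (-29 + 2*(-22))/(-15 - 22) + 35**(3/2)*20 = (-29 - 44)/(-37) + (35*sqrt(35))*20 = -1/37*(-73) + 700*sqrt(35) = 73/37 + 700*sqrt(35)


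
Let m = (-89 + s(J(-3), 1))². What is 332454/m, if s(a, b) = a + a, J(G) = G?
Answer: 332454/9025 ≈ 36.837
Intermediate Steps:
s(a, b) = 2*a
m = 9025 (m = (-89 + 2*(-3))² = (-89 - 6)² = (-95)² = 9025)
332454/m = 332454/9025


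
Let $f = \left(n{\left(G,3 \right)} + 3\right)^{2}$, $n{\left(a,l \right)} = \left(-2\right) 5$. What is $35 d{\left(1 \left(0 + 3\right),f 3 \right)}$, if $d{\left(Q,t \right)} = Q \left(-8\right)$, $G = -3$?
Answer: $-840$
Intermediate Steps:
$n{\left(a,l \right)} = -10$
$f = 49$ ($f = \left(-10 + 3\right)^{2} = \left(-7\right)^{2} = 49$)
$d{\left(Q,t \right)} = - 8 Q$
$35 d{\left(1 \left(0 + 3\right),f 3 \right)} = 35 \left(- 8 \cdot 1 \left(0 + 3\right)\right) = 35 \left(- 8 \cdot 1 \cdot 3\right) = 35 \left(\left(-8\right) 3\right) = 35 \left(-24\right) = -840$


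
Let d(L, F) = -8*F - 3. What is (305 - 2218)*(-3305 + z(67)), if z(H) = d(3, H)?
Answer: 7353572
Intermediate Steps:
d(L, F) = -3 - 8*F
z(H) = -3 - 8*H
(305 - 2218)*(-3305 + z(67)) = (305 - 2218)*(-3305 + (-3 - 8*67)) = -1913*(-3305 + (-3 - 536)) = -1913*(-3305 - 539) = -1913*(-3844) = 7353572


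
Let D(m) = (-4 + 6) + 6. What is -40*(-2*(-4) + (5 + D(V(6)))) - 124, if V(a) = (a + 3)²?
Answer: -964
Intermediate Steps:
V(a) = (3 + a)²
D(m) = 8 (D(m) = 2 + 6 = 8)
-40*(-2*(-4) + (5 + D(V(6)))) - 124 = -40*(-2*(-4) + (5 + 8)) - 124 = -40*(8 + 13) - 124 = -40*21 - 124 = -840 - 124 = -964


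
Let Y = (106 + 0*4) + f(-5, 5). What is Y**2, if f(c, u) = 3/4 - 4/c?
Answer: 4626801/400 ≈ 11567.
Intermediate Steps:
f(c, u) = 3/4 - 4/c (f(c, u) = 3*(1/4) - 4/c = 3/4 - 4/c)
Y = 2151/20 (Y = (106 + 0*4) + (3/4 - 4/(-5)) = (106 + 0) + (3/4 - 4*(-1/5)) = 106 + (3/4 + 4/5) = 106 + 31/20 = 2151/20 ≈ 107.55)
Y**2 = (2151/20)**2 = 4626801/400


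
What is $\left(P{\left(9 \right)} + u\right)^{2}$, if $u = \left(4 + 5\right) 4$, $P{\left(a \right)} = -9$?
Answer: $729$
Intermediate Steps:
$u = 36$ ($u = 9 \cdot 4 = 36$)
$\left(P{\left(9 \right)} + u\right)^{2} = \left(-9 + 36\right)^{2} = 27^{2} = 729$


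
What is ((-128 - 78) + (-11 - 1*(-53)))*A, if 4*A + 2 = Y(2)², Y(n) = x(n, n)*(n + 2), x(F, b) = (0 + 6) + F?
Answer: -41902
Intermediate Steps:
x(F, b) = 6 + F
Y(n) = (2 + n)*(6 + n) (Y(n) = (6 + n)*(n + 2) = (6 + n)*(2 + n) = (2 + n)*(6 + n))
A = 511/2 (A = -½ + ((2 + 2)*(6 + 2))²/4 = -½ + (4*8)²/4 = -½ + (¼)*32² = -½ + (¼)*1024 = -½ + 256 = 511/2 ≈ 255.50)
((-128 - 78) + (-11 - 1*(-53)))*A = ((-128 - 78) + (-11 - 1*(-53)))*(511/2) = (-206 + (-11 + 53))*(511/2) = (-206 + 42)*(511/2) = -164*511/2 = -41902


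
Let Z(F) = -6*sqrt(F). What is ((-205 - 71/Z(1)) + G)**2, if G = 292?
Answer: 351649/36 ≈ 9768.0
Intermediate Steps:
((-205 - 71/Z(1)) + G)**2 = ((-205 - 71/((-6*sqrt(1)))) + 292)**2 = ((-205 - 71/((-6*1))) + 292)**2 = ((-205 - 71/(-6)) + 292)**2 = ((-205 - 71*(-1/6)) + 292)**2 = ((-205 + 71/6) + 292)**2 = (-1159/6 + 292)**2 = (593/6)**2 = 351649/36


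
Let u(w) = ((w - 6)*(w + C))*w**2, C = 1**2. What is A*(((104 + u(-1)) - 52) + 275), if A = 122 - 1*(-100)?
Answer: 72594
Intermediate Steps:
A = 222 (A = 122 + 100 = 222)
C = 1
u(w) = w**2*(1 + w)*(-6 + w) (u(w) = ((w - 6)*(w + 1))*w**2 = ((-6 + w)*(1 + w))*w**2 = ((1 + w)*(-6 + w))*w**2 = w**2*(1 + w)*(-6 + w))
A*(((104 + u(-1)) - 52) + 275) = 222*(((104 + (-1)**2*(-6 + (-1)**2 - 5*(-1))) - 52) + 275) = 222*(((104 + 1*(-6 + 1 + 5)) - 52) + 275) = 222*(((104 + 1*0) - 52) + 275) = 222*(((104 + 0) - 52) + 275) = 222*((104 - 52) + 275) = 222*(52 + 275) = 222*327 = 72594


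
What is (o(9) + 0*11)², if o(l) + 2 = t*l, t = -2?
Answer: 400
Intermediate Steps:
o(l) = -2 - 2*l
(o(9) + 0*11)² = ((-2 - 2*9) + 0*11)² = ((-2 - 18) + 0)² = (-20 + 0)² = (-20)² = 400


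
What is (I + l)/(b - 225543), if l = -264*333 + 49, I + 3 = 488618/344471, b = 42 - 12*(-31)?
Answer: 30266800268/77550411759 ≈ 0.39029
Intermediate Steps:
b = 414 (b = 42 + 372 = 414)
I = -544795/344471 (I = -3 + 488618/344471 = -544795/344471 ≈ -1.5815)
l = -87863 (l = -87912 + 49 = -87863)
(I + l)/(b - 225543) = (-544795/344471 - 87863)/(414 - 225543) = -30266800268/344471/(-225129) = -30266800268/344471*(-1/225129) = 30266800268/77550411759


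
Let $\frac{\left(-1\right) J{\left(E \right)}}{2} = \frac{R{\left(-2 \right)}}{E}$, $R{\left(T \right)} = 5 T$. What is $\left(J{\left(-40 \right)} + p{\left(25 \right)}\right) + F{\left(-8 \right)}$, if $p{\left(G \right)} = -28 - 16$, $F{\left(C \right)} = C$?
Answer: $- \frac{105}{2} \approx -52.5$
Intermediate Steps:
$p{\left(G \right)} = -44$ ($p{\left(G \right)} = -28 - 16 = -44$)
$J{\left(E \right)} = \frac{20}{E}$ ($J{\left(E \right)} = - 2 \frac{5 \left(-2\right)}{E} = - 2 \left(- \frac{10}{E}\right) = \frac{20}{E}$)
$\left(J{\left(-40 \right)} + p{\left(25 \right)}\right) + F{\left(-8 \right)} = \left(\frac{20}{-40} - 44\right) - 8 = \left(20 \left(- \frac{1}{40}\right) - 44\right) - 8 = \left(- \frac{1}{2} - 44\right) - 8 = - \frac{89}{2} - 8 = - \frac{105}{2}$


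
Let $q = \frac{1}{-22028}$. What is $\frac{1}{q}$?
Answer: $-22028$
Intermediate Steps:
$q = - \frac{1}{22028} \approx -4.5397 \cdot 10^{-5}$
$\frac{1}{q} = \frac{1}{- \frac{1}{22028}} = -22028$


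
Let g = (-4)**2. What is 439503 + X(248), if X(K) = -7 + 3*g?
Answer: 439544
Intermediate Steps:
g = 16
X(K) = 41 (X(K) = -7 + 3*16 = -7 + 48 = 41)
439503 + X(248) = 439503 + 41 = 439544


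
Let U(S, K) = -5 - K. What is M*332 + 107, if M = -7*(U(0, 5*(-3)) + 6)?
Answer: -37077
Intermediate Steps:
M = -112 (M = -7*((-5 - 5*(-3)) + 6) = -7*((-5 - 1*(-15)) + 6) = -7*((-5 + 15) + 6) = -7*(10 + 6) = -7*16 = -112)
M*332 + 107 = -112*332 + 107 = -37184 + 107 = -37077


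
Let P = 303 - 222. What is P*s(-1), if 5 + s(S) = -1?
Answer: -486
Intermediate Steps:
s(S) = -6 (s(S) = -5 - 1 = -6)
P = 81
P*s(-1) = 81*(-6) = -486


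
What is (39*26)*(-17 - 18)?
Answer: -35490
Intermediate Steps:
(39*26)*(-17 - 18) = 1014*(-35) = -35490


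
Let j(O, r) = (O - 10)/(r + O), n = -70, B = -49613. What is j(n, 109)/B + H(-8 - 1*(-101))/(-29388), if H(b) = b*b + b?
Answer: -90927989/305715306 ≈ -0.29743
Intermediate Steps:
j(O, r) = (-10 + O)/(O + r)
H(b) = b + b² (H(b) = b² + b = b + b²)
j(n, 109)/B + H(-8 - 1*(-101))/(-29388) = ((-10 - 70)/(-70 + 109))/(-49613) + ((-8 - 1*(-101))*(1 + (-8 - 1*(-101))))/(-29388) = (-80/39)*(-1/49613) + ((-8 + 101)*(1 + (-8 + 101)))*(-1/29388) = ((1/39)*(-80))*(-1/49613) + (93*(1 + 93))*(-1/29388) = -80/39*(-1/49613) + (93*94)*(-1/29388) = 80/1934907 + 8742*(-1/29388) = 80/1934907 - 47/158 = -90927989/305715306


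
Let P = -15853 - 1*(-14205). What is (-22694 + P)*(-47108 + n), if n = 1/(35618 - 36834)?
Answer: 697195397259/608 ≈ 1.1467e+9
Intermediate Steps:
P = -1648 (P = -15853 + 14205 = -1648)
n = -1/1216 (n = 1/(-1216) = -1/1216 ≈ -0.00082237)
(-22694 + P)*(-47108 + n) = (-22694 - 1648)*(-47108 - 1/1216) = -24342*(-57283329/1216) = 697195397259/608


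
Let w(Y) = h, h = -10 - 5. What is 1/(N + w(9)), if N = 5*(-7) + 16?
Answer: -1/34 ≈ -0.029412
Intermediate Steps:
h = -15
w(Y) = -15
N = -19 (N = -35 + 16 = -19)
1/(N + w(9)) = 1/(-19 - 15) = 1/(-34) = -1/34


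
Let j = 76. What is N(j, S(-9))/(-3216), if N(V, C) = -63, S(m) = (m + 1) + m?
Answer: 21/1072 ≈ 0.019590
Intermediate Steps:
S(m) = 1 + 2*m (S(m) = (1 + m) + m = 1 + 2*m)
N(j, S(-9))/(-3216) = -63/(-3216) = -63*(-1/3216) = 21/1072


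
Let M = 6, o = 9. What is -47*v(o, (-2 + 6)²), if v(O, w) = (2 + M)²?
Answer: -3008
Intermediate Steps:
v(O, w) = 64 (v(O, w) = (2 + 6)² = 8² = 64)
-47*v(o, (-2 + 6)²) = -47*64 = -3008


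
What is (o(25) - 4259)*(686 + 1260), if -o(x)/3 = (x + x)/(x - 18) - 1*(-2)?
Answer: -8341390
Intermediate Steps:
o(x) = -6 - 6*x/(-18 + x) (o(x) = -3*((x + x)/(x - 18) - 1*(-2)) = -3*((2*x)/(-18 + x) + 2) = -3*(2*x/(-18 + x) + 2) = -3*(2 + 2*x/(-18 + x)) = -6 - 6*x/(-18 + x))
(o(25) - 4259)*(686 + 1260) = (12*(9 - 1*25)/(-18 + 25) - 4259)*(686 + 1260) = (12*(9 - 25)/7 - 4259)*1946 = (12*(1/7)*(-16) - 4259)*1946 = (-192/7 - 4259)*1946 = -30005/7*1946 = -8341390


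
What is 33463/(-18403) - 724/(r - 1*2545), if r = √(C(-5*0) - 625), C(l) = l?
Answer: -18285260221/11920819295 + 362*I/129553 ≈ -1.5339 + 0.0027942*I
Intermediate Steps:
r = 25*I (r = √(-5*0 - 625) = √(0 - 625) = √(-625) = 25*I ≈ 25.0*I)
33463/(-18403) - 724/(r - 1*2545) = 33463/(-18403) - 724/(25*I - 1*2545) = 33463*(-1/18403) - 724/(25*I - 2545) = -33463/18403 - 724*(-2545 - 25*I)/6477650 = -33463/18403 - 362*(-2545 - 25*I)/3238825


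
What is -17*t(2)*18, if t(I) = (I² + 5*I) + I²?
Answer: -5508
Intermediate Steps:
t(I) = 2*I² + 5*I
-17*t(2)*18 = -34*(5 + 2*2)*18 = -34*(5 + 4)*18 = -34*9*18 = -17*18*18 = -306*18 = -5508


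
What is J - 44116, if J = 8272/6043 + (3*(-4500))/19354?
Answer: -2579781086982/58478111 ≈ -44115.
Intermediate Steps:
J = 39257894/58478111 (J = 8272*(1/6043) - 13500*1/19354 = 8272/6043 - 6750/9677 = 39257894/58478111 ≈ 0.67133)
J - 44116 = 39257894/58478111 - 44116 = -2579781086982/58478111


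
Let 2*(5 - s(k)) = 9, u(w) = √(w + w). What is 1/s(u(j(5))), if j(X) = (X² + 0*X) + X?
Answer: 2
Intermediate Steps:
j(X) = X + X² (j(X) = (X² + 0) + X = X² + X = X + X²)
u(w) = √2*√w (u(w) = √(2*w) = √2*√w)
s(k) = ½ (s(k) = 5 - ½*9 = 5 - 9/2 = ½)
1/s(u(j(5))) = 1/(½) = 2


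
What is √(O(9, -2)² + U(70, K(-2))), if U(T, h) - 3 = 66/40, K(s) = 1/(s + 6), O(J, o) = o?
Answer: √865/10 ≈ 2.9411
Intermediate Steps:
K(s) = 1/(6 + s)
U(T, h) = 93/20 (U(T, h) = 3 + 66/40 = 3 + 66*(1/40) = 3 + 33/20 = 93/20)
√(O(9, -2)² + U(70, K(-2))) = √((-2)² + 93/20) = √(4 + 93/20) = √(173/20) = √865/10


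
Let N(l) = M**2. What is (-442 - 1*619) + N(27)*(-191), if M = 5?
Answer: -5836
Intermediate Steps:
N(l) = 25 (N(l) = 5**2 = 25)
(-442 - 1*619) + N(27)*(-191) = (-442 - 1*619) + 25*(-191) = (-442 - 619) - 4775 = -1061 - 4775 = -5836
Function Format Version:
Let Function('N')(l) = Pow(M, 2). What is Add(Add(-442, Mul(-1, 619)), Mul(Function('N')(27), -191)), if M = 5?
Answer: -5836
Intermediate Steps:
Function('N')(l) = 25 (Function('N')(l) = Pow(5, 2) = 25)
Add(Add(-442, Mul(-1, 619)), Mul(Function('N')(27), -191)) = Add(Add(-442, Mul(-1, 619)), Mul(25, -191)) = Add(Add(-442, -619), -4775) = Add(-1061, -4775) = -5836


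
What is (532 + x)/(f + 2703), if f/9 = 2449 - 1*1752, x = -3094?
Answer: -427/1496 ≈ -0.28543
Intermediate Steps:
f = 6273 (f = 9*(2449 - 1*1752) = 9*(2449 - 1752) = 9*697 = 6273)
(532 + x)/(f + 2703) = (532 - 3094)/(6273 + 2703) = -2562/8976 = -2562*1/8976 = -427/1496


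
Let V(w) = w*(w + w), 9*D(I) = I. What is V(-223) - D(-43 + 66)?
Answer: 895099/9 ≈ 99456.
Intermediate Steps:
D(I) = I/9
V(w) = 2*w**2 (V(w) = w*(2*w) = 2*w**2)
V(-223) - D(-43 + 66) = 2*(-223)**2 - (-43 + 66)/9 = 2*49729 - 23/9 = 99458 - 1*23/9 = 99458 - 23/9 = 895099/9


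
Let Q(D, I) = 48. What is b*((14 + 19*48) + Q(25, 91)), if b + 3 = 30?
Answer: 26298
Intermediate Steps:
b = 27 (b = -3 + 30 = 27)
b*((14 + 19*48) + Q(25, 91)) = 27*((14 + 19*48) + 48) = 27*((14 + 912) + 48) = 27*(926 + 48) = 27*974 = 26298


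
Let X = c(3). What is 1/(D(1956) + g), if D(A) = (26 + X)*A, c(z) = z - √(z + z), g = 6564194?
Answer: 3310459/21918266103554 + 489*√6/10959133051777 ≈ 1.5115e-7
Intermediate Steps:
c(z) = z - √2*√z (c(z) = z - √(2*z) = z - √2*√z)
X = 3 - √6 (X = 3 - √2*√3 = 3 - √6 ≈ 0.55051)
D(A) = A*(29 - √6) (D(A) = (26 + (3 - √6))*A = (29 - √6)*A = A*(29 - √6))
1/(D(1956) + g) = 1/(1956*(29 - √6) + 6564194) = 1/((56724 - 1956*√6) + 6564194) = 1/(6620918 - 1956*√6)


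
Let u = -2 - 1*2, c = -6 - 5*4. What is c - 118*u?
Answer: 446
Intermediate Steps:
c = -26 (c = -6 - 20 = -26)
u = -4 (u = -2 - 2 = -4)
c - 118*u = -26 - 118*(-4) = -26 + 472 = 446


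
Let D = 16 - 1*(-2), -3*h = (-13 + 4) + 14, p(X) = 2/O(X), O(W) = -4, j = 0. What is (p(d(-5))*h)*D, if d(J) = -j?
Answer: 15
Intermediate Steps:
d(J) = 0 (d(J) = -1*0 = 0)
p(X) = -½ (p(X) = 2/(-4) = 2*(-¼) = -½)
h = -5/3 (h = -((-13 + 4) + 14)/3 = -(-9 + 14)/3 = -⅓*5 = -5/3 ≈ -1.6667)
D = 18 (D = 16 + 2 = 18)
(p(d(-5))*h)*D = -½*(-5/3)*18 = (⅚)*18 = 15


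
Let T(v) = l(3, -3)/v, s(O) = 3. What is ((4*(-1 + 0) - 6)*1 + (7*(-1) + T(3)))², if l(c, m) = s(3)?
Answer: 256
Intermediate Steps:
l(c, m) = 3
T(v) = 3/v
((4*(-1 + 0) - 6)*1 + (7*(-1) + T(3)))² = ((4*(-1 + 0) - 6)*1 + (7*(-1) + 3/3))² = ((4*(-1) - 6)*1 + (-7 + 3*(⅓)))² = ((-4 - 6)*1 + (-7 + 1))² = (-10*1 - 6)² = (-10 - 6)² = (-16)² = 256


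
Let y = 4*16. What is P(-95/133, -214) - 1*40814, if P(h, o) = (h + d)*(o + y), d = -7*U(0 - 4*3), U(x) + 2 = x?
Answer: -387848/7 ≈ -55407.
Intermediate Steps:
U(x) = -2 + x
y = 64
d = 98 (d = -7*(-2 + (0 - 4*3)) = -7*(-2 + (0 - 12)) = -7*(-2 - 12) = -7*(-14) = 98)
P(h, o) = (64 + o)*(98 + h) (P(h, o) = (h + 98)*(o + 64) = (98 + h)*(64 + o) = (64 + o)*(98 + h))
P(-95/133, -214) - 1*40814 = (6272 + 64*(-95/133) + 98*(-214) - 95/133*(-214)) - 1*40814 = (6272 + 64*(-95*1/133) - 20972 - 95*1/133*(-214)) - 40814 = (6272 + 64*(-5/7) - 20972 - 5/7*(-214)) - 40814 = (6272 - 320/7 - 20972 + 1070/7) - 40814 = -102150/7 - 40814 = -387848/7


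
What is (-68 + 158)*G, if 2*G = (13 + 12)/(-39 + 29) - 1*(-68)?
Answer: 5895/2 ≈ 2947.5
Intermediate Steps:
G = 131/4 (G = ((13 + 12)/(-39 + 29) - 1*(-68))/2 = (25/(-10) + 68)/2 = (25*(-⅒) + 68)/2 = (-5/2 + 68)/2 = (½)*(131/2) = 131/4 ≈ 32.750)
(-68 + 158)*G = (-68 + 158)*(131/4) = 90*(131/4) = 5895/2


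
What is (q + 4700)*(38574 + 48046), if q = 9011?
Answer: 1187646820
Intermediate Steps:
(q + 4700)*(38574 + 48046) = (9011 + 4700)*(38574 + 48046) = 13711*86620 = 1187646820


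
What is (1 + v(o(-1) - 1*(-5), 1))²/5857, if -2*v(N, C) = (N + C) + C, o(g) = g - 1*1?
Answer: 9/23428 ≈ 0.00038416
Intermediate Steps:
o(g) = -1 + g (o(g) = g - 1 = -1 + g)
v(N, C) = -C - N/2 (v(N, C) = -((N + C) + C)/2 = -((C + N) + C)/2 = -(N + 2*C)/2 = -C - N/2)
(1 + v(o(-1) - 1*(-5), 1))²/5857 = (1 + (-1*1 - ((-1 - 1) - 1*(-5))/2))²/5857 = (1 + (-1 - (-2 + 5)/2))²*(1/5857) = (1 + (-1 - ½*3))²*(1/5857) = (1 + (-1 - 3/2))²*(1/5857) = (1 - 5/2)²*(1/5857) = (-3/2)²*(1/5857) = (9/4)*(1/5857) = 9/23428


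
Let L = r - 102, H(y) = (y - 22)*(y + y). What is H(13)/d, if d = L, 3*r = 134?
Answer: 351/86 ≈ 4.0814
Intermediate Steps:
r = 134/3 (r = (⅓)*134 = 134/3 ≈ 44.667)
H(y) = 2*y*(-22 + y) (H(y) = (-22 + y)*(2*y) = 2*y*(-22 + y))
L = -172/3 (L = 134/3 - 102 = -172/3 ≈ -57.333)
d = -172/3 ≈ -57.333
H(13)/d = (2*13*(-22 + 13))/(-172/3) = (2*13*(-9))*(-3/172) = -234*(-3/172) = 351/86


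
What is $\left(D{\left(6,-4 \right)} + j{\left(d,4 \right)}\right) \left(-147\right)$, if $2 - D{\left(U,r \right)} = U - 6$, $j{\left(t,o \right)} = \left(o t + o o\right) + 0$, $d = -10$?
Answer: $3234$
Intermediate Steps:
$j{\left(t,o \right)} = o^{2} + o t$ ($j{\left(t,o \right)} = \left(o t + o^{2}\right) + 0 = \left(o^{2} + o t\right) + 0 = o^{2} + o t$)
$D{\left(U,r \right)} = 8 - U$ ($D{\left(U,r \right)} = 2 - \left(U - 6\right) = 2 - \left(-6 + U\right) = 8 - U$)
$\left(D{\left(6,-4 \right)} + j{\left(d,4 \right)}\right) \left(-147\right) = \left(\left(8 - 6\right) + 4 \left(4 - 10\right)\right) \left(-147\right) = \left(\left(8 - 6\right) + 4 \left(-6\right)\right) \left(-147\right) = \left(2 - 24\right) \left(-147\right) = \left(-22\right) \left(-147\right) = 3234$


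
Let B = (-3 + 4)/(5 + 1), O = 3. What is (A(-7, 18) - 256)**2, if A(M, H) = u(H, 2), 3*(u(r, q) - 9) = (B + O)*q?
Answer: 4857616/81 ≈ 59971.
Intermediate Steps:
B = 1/6 ≈ 0.16667
u(r, q) = 9 + 19*q/18 (u(r, q) = 9 + ((1/6 + 3)*q)/3 = 9 + (19*q/6)/3 = 9 + 19*q/18)
A(M, H) = 100/9 (A(M, H) = 9 + (19/18)*2 = 9 + 19/9 = 100/9)
(A(-7, 18) - 256)**2 = (100/9 - 256)**2 = (-2204/9)**2 = 4857616/81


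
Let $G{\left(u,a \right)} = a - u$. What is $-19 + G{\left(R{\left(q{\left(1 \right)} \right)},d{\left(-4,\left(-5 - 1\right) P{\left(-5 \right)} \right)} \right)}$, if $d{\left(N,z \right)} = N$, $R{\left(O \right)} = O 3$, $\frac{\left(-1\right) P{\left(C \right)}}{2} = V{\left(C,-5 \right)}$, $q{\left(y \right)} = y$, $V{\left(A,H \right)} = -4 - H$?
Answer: $-26$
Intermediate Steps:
$P{\left(C \right)} = -2$ ($P{\left(C \right)} = - 2 \left(-4 - -5\right) = - 2 \left(-4 + 5\right) = \left(-2\right) 1 = -2$)
$R{\left(O \right)} = 3 O$
$-19 + G{\left(R{\left(q{\left(1 \right)} \right)},d{\left(-4,\left(-5 - 1\right) P{\left(-5 \right)} \right)} \right)} = -19 - \left(4 + 3 \cdot 1\right) = -19 - 7 = -26$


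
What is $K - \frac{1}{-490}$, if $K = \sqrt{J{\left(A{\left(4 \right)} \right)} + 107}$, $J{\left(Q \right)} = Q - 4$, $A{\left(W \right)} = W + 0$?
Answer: $\frac{1}{490} + \sqrt{107} \approx 10.346$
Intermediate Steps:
$A{\left(W \right)} = W$
$J{\left(Q \right)} = -4 + Q$
$K = \sqrt{107}$ ($K = \sqrt{\left(-4 + 4\right) + 107} = \sqrt{0 + 107} = \sqrt{107} \approx 10.344$)
$K - \frac{1}{-490} = \sqrt{107} - \frac{1}{-490} = \sqrt{107} - - \frac{1}{490} = \sqrt{107} + \frac{1}{490} = \frac{1}{490} + \sqrt{107}$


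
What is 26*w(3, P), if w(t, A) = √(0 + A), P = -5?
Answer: 26*I*√5 ≈ 58.138*I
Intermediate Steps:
w(t, A) = √A
26*w(3, P) = 26*√(-5) = 26*(I*√5) = 26*I*√5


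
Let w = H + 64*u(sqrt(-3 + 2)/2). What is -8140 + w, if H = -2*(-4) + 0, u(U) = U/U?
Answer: -8068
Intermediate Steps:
u(U) = 1
H = 8 (H = 8 + 0 = 8)
w = 72 (w = 8 + 64*1 = 8 + 64 = 72)
-8140 + w = -8140 + 72 = -8068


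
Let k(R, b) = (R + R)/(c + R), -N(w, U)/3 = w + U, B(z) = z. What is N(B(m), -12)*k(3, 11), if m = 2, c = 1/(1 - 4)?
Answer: 135/2 ≈ 67.500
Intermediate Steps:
c = -⅓ (c = 1/(-3) = -⅓ ≈ -0.33333)
N(w, U) = -3*U - 3*w (N(w, U) = -3*(w + U) = -3*(U + w) = -3*U - 3*w)
k(R, b) = 2*R/(-⅓ + R) (k(R, b) = (R + R)/(-⅓ + R) = (2*R)/(-⅓ + R) = 2*R/(-⅓ + R))
N(B(m), -12)*k(3, 11) = (-3*(-12) - 3*2)*(6*3/(-1 + 3*3)) = (36 - 6)*(6*3/(-1 + 9)) = 30*(6*3/8) = 30*(6*3*(⅛)) = 30*(9/4) = 135/2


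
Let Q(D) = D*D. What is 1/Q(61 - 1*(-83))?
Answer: 1/20736 ≈ 4.8225e-5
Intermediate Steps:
Q(D) = D**2
1/Q(61 - 1*(-83)) = 1/((61 - 1*(-83))**2) = 1/((61 + 83)**2) = 1/(144**2) = 1/20736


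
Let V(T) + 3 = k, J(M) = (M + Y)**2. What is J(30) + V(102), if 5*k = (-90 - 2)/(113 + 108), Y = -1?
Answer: 925898/1105 ≈ 837.92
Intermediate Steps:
J(M) = (-1 + M)**2 (J(M) = (M - 1)**2 = (-1 + M)**2)
k = -92/1105 (k = ((-90 - 2)/(113 + 108))/5 = (-92/221)/5 = (-92*1/221)/5 = (1/5)*(-92/221) = -92/1105 ≈ -0.083258)
V(T) = -3407/1105 (V(T) = -3 - 92/1105 = -3407/1105)
J(30) + V(102) = (-1 + 30)**2 - 3407/1105 = 29**2 - 3407/1105 = 841 - 3407/1105 = 925898/1105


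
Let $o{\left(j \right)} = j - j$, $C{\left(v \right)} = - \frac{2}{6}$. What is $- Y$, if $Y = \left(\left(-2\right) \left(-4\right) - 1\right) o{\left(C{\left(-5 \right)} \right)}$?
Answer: $0$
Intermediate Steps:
$C{\left(v \right)} = - \frac{1}{3}$ ($C{\left(v \right)} = \left(-2\right) \frac{1}{6} = - \frac{1}{3}$)
$o{\left(j \right)} = 0$
$Y = 0$ ($Y = \left(\left(-2\right) \left(-4\right) - 1\right) 0 = \left(8 - 1\right) 0 = 7 \cdot 0 = 0$)
$- Y = \left(-1\right) 0 = 0$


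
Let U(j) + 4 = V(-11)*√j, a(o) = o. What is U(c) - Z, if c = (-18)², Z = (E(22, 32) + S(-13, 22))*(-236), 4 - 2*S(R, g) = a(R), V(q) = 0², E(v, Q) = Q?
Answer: 9554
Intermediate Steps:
V(q) = 0
S(R, g) = 2 - R/2
Z = -9558 (Z = (32 + (2 - ½*(-13)))*(-236) = (32 + (2 + 13/2))*(-236) = (32 + 17/2)*(-236) = (81/2)*(-236) = -9558)
c = 324
U(j) = -4 (U(j) = -4 + 0*√j = -4 + 0 = -4)
U(c) - Z = -4 - 1*(-9558) = -4 + 9558 = 9554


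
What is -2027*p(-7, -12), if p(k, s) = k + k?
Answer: 28378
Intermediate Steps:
p(k, s) = 2*k
-2027*p(-7, -12) = -4054*(-7) = -2027*(-14) = 28378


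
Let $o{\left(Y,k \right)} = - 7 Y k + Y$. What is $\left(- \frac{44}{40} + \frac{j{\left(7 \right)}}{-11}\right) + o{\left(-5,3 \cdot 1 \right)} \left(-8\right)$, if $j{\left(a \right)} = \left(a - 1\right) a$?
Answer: $- \frac{88541}{110} \approx -804.92$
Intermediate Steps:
$j{\left(a \right)} = a \left(-1 + a\right)$ ($j{\left(a \right)} = \left(-1 + a\right) a = a \left(-1 + a\right)$)
$o{\left(Y,k \right)} = Y - 7 Y k$ ($o{\left(Y,k \right)} = - 7 Y k + Y = Y - 7 Y k$)
$\left(- \frac{44}{40} + \frac{j{\left(7 \right)}}{-11}\right) + o{\left(-5,3 \cdot 1 \right)} \left(-8\right) = \left(- \frac{44}{40} + \frac{7 \left(-1 + 7\right)}{-11}\right) + - 5 \left(1 - 7 \cdot 3 \cdot 1\right) \left(-8\right) = \left(\left(-44\right) \frac{1}{40} + 7 \cdot 6 \left(- \frac{1}{11}\right)\right) + - 5 \left(1 - 21\right) \left(-8\right) = \left(- \frac{11}{10} + 42 \left(- \frac{1}{11}\right)\right) + - 5 \left(1 - 21\right) \left(-8\right) = \left(- \frac{11}{10} - \frac{42}{11}\right) + \left(-5\right) \left(-20\right) \left(-8\right) = - \frac{541}{110} + 100 \left(-8\right) = - \frac{541}{110} - 800 = - \frac{88541}{110}$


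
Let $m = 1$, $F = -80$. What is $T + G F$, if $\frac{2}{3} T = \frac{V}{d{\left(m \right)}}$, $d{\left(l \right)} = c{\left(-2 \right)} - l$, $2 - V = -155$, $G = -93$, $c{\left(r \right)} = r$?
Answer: $\frac{14723}{2} \approx 7361.5$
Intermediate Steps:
$V = 157$ ($V = 2 - -155 = 2 + 155 = 157$)
$d{\left(l \right)} = -2 - l$
$T = - \frac{157}{2}$ ($T = \frac{3 \frac{157}{-2 - 1}}{2} = \frac{3 \frac{157}{-3}}{2} = \frac{3 \cdot 157 \left(- \frac{1}{3}\right)}{2} = \frac{3}{2} \left(- \frac{157}{3}\right) = - \frac{157}{2} \approx -78.5$)
$T + G F = - \frac{157}{2} - -7440 = - \frac{157}{2} + 7440 = \frac{14723}{2}$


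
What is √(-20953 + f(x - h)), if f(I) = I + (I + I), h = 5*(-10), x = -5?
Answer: I*√20818 ≈ 144.28*I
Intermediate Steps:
h = -50
f(I) = 3*I (f(I) = I + 2*I = 3*I)
√(-20953 + f(x - h)) = √(-20953 + 3*(-5 - 1*(-50))) = √(-20953 + 3*(-5 + 50)) = √(-20953 + 3*45) = √(-20953 + 135) = √(-20818) = I*√20818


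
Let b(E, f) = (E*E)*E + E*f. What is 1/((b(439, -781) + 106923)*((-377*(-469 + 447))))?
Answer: 1/699753027402 ≈ 1.4291e-12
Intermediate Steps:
b(E, f) = E**3 + E*f (b(E, f) = E**2*E + E*f = E**3 + E*f)
1/((b(439, -781) + 106923)*((-377*(-469 + 447)))) = 1/((439*(-781 + 439**2) + 106923)*((-377*(-469 + 447)))) = 1/((439*(-781 + 192721) + 106923)*((-377*(-22)))) = 1/((439*191940 + 106923)*8294) = (1/8294)/(84261660 + 106923) = (1/8294)/84368583 = (1/84368583)*(1/8294) = 1/699753027402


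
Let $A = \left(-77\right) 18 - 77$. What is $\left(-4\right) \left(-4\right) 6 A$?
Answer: $-140448$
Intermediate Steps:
$A = -1463$ ($A = -1386 - 77 = -1463$)
$\left(-4\right) \left(-4\right) 6 A = \left(-4\right) \left(-4\right) 6 \left(-1463\right) = 16 \cdot 6 \left(-1463\right) = 96 \left(-1463\right) = -140448$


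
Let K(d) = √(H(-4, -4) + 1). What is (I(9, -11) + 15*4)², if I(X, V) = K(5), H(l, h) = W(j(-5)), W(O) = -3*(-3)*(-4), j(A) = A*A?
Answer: (60 + I*√35)² ≈ 3565.0 + 709.93*I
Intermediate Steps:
j(A) = A²
W(O) = -36 (W(O) = 9*(-4) = -36)
H(l, h) = -36
K(d) = I*√35 (K(d) = √(-36 + 1) = √(-35) = I*√35)
I(X, V) = I*√35
(I(9, -11) + 15*4)² = (I*√35 + 15*4)² = (I*√35 + 60)² = (60 + I*√35)²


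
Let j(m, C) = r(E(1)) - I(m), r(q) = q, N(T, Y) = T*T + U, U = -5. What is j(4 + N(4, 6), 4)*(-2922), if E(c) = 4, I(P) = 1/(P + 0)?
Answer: -57466/5 ≈ -11493.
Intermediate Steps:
N(T, Y) = -5 + T² (N(T, Y) = T*T - 5 = T² - 5 = -5 + T²)
I(P) = 1/P
j(m, C) = 4 - 1/m
j(4 + N(4, 6), 4)*(-2922) = (4 - 1/(4 + (-5 + 4²)))*(-2922) = (4 - 1/(4 + (-5 + 16)))*(-2922) = (4 - 1/(4 + 11))*(-2922) = (4 - 1/15)*(-2922) = (59/15)*(-2922) = -57466/5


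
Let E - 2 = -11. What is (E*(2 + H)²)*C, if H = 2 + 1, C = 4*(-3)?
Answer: 2700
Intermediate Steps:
C = -12
H = 3
E = -9 (E = 2 - 11 = -9)
(E*(2 + H)²)*C = -9*(2 + 3)²*(-12) = -9*5²*(-12) = -9*25*(-12) = -225*(-12) = 2700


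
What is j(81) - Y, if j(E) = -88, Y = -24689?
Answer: 24601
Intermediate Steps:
j(81) - Y = -88 - 1*(-24689) = -88 + 24689 = 24601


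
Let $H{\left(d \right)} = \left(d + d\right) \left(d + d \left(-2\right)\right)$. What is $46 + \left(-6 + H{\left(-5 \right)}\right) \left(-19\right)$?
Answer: $1110$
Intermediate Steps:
$H{\left(d \right)} = - 2 d^{2}$ ($H{\left(d \right)} = 2 d \left(d - 2 d\right) = 2 d \left(- d\right) = - 2 d^{2}$)
$46 + \left(-6 + H{\left(-5 \right)}\right) \left(-19\right) = 46 + \left(-6 - 2 \left(-5\right)^{2}\right) \left(-19\right) = 46 + \left(-6 - 50\right) \left(-19\right) = 46 - -1064 = 46 + 1064 = 1110$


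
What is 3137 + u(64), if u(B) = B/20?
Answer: 15701/5 ≈ 3140.2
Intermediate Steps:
u(B) = B/20 (u(B) = B*(1/20) = B/20)
3137 + u(64) = 3137 + (1/20)*64 = 3137 + 16/5 = 15701/5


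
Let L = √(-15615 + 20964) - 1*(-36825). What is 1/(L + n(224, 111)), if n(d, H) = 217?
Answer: 37042/1372104415 - √5349/1372104415 ≈ 2.6943e-5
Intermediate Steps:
L = 36825 + √5349 (L = √5349 + 36825 = 36825 + √5349 ≈ 36898.)
1/(L + n(224, 111)) = 1/((36825 + √5349) + 217) = 1/(37042 + √5349)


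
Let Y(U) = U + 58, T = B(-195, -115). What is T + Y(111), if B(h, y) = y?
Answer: 54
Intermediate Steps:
T = -115
Y(U) = 58 + U
T + Y(111) = -115 + (58 + 111) = -115 + 169 = 54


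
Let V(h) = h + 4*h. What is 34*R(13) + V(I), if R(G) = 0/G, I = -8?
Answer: -40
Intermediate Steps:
R(G) = 0
V(h) = 5*h
34*R(13) + V(I) = 34*0 + 5*(-8) = 0 - 40 = -40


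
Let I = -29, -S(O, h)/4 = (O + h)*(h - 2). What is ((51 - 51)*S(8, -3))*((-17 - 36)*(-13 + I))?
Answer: 0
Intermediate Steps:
S(O, h) = -4*(-2 + h)*(O + h) (S(O, h) = -4*(O + h)*(h - 2) = -4*(O + h)*(-2 + h) = -4*(-2 + h)*(O + h))
((51 - 51)*S(8, -3))*((-17 - 36)*(-13 + I)) = ((51 - 51)*(-4*(-3)² + 8*8 + 8*(-3) - 4*8*(-3)))*((-17 - 36)*(-13 - 29)) = (0*(-4*9 + 64 - 24 + 96))*(-53*(-42)) = (0*(-36 + 64 - 24 + 96))*2226 = (0*100)*2226 = 0*2226 = 0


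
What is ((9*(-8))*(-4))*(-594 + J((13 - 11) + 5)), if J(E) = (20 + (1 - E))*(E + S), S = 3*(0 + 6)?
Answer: -70272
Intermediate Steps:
S = 18 (S = 3*6 = 18)
J(E) = (18 + E)*(21 - E) (J(E) = (20 + (1 - E))*(E + 18) = (21 - E)*(18 + E) = (18 + E)*(21 - E))
((9*(-8))*(-4))*(-594 + J((13 - 11) + 5)) = ((9*(-8))*(-4))*(-594 + (378 - ((13 - 11) + 5)**2 + 3*((13 - 11) + 5))) = (-72*(-4))*(-594 + (378 - (2 + 5)**2 + 3*(2 + 5))) = 288*(-594 + (378 - 1*7**2 + 3*7)) = 288*(-594 + (378 - 1*49 + 21)) = 288*(-594 + (378 - 49 + 21)) = 288*(-594 + 350) = 288*(-244) = -70272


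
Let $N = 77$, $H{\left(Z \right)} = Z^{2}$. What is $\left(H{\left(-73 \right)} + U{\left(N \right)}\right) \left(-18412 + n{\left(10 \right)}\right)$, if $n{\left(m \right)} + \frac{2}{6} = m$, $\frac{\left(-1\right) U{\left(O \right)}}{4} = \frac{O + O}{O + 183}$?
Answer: $- \frac{19114374817}{195} \approx -9.8022 \cdot 10^{7}$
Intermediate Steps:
$U{\left(O \right)} = - \frac{8 O}{183 + O}$ ($U{\left(O \right)} = - 4 \frac{O + O}{O + 183} = - 4 \frac{2 O}{183 + O} = - \frac{8 O}{183 + O}$)
$n{\left(m \right)} = - \frac{1}{3} + m$
$\left(H{\left(-73 \right)} + U{\left(N \right)}\right) \left(-18412 + n{\left(10 \right)}\right) = \left(\left(-73\right)^{2} - \frac{616}{183 + 77}\right) \left(-18412 + \left(- \frac{1}{3} + 10\right)\right) = \left(5329 - \frac{616}{260}\right) \left(-18412 + \frac{29}{3}\right) = \left(5329 - 616 \cdot \frac{1}{260}\right) \left(- \frac{55207}{3}\right) = \left(5329 - \frac{154}{65}\right) \left(- \frac{55207}{3}\right) = \frac{346231}{65} \left(- \frac{55207}{3}\right) = - \frac{19114374817}{195}$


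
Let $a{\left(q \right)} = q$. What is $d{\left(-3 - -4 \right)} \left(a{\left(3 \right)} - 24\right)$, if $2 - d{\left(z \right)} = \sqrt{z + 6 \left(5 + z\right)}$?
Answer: $-42 + 21 \sqrt{37} \approx 85.738$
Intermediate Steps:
$d{\left(z \right)} = 2 - \sqrt{30 + 7 z}$ ($d{\left(z \right)} = 2 - \sqrt{z + 6 \left(5 + z\right)} = 2 - \sqrt{z + \left(30 + 6 z\right)} = 2 - \sqrt{30 + 7 z}$)
$d{\left(-3 - -4 \right)} \left(a{\left(3 \right)} - 24\right) = \left(2 - \sqrt{30 + 7 \left(-3 - -4\right)}\right) \left(3 - 24\right) = \left(2 - \sqrt{30 + 7 \left(-3 + 4\right)}\right) \left(-21\right) = \left(2 - \sqrt{30 + 7 \cdot 1}\right) \left(-21\right) = \left(2 - \sqrt{30 + 7}\right) \left(-21\right) = \left(2 - \sqrt{37}\right) \left(-21\right) = -42 + 21 \sqrt{37}$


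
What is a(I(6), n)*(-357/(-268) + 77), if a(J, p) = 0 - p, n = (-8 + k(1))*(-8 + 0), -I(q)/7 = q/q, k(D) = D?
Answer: -293902/67 ≈ -4386.6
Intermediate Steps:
I(q) = -7 (I(q) = -7*q/q = -7*1 = -7)
n = 56 (n = (-8 + 1)*(-8 + 0) = -7*(-8) = 56)
a(J, p) = -p
a(I(6), n)*(-357/(-268) + 77) = (-1*56)*(-357/(-268) + 77) = -56*(-357*(-1/268) + 77) = -56*(357/268 + 77) = -56*20993/268 = -293902/67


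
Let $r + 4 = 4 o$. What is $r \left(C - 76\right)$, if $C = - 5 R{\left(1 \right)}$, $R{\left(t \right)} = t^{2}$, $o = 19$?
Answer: $-5832$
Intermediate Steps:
$r = 72$ ($r = -4 + 4 \cdot 19 = -4 + 76 = 72$)
$C = -5$ ($C = - 5 \cdot 1^{2} = \left(-5\right) 1 = -5$)
$r \left(C - 76\right) = 72 \left(-5 - 76\right) = 72 \left(-81\right) = -5832$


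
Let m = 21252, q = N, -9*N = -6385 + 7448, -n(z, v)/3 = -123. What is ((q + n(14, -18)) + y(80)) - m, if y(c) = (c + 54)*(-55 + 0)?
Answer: -255340/9 ≈ -28371.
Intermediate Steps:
n(z, v) = 369 (n(z, v) = -3*(-123) = 369)
y(c) = -2970 - 55*c (y(c) = (54 + c)*(-55) = -2970 - 55*c)
N = -1063/9 (N = -(-6385 + 7448)/9 = -⅑*1063 = -1063/9 ≈ -118.11)
q = -1063/9 ≈ -118.11
((q + n(14, -18)) + y(80)) - m = ((-1063/9 + 369) + (-2970 - 55*80)) - 1*21252 = (2258/9 + (-2970 - 4400)) - 21252 = (2258/9 - 7370) - 21252 = -64072/9 - 21252 = -255340/9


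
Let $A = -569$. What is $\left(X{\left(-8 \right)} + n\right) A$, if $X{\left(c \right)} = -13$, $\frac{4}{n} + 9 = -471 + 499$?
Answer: $\frac{138267}{19} \approx 7277.2$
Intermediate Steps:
$n = \frac{4}{19}$ ($n = \frac{4}{-9 + \left(-471 + 499\right)} = \frac{4}{-9 + 28} = \frac{4}{19} \approx 0.21053$)
$\left(X{\left(-8 \right)} + n\right) A = \left(-13 + \frac{4}{19}\right) \left(-569\right) = \left(- \frac{243}{19}\right) \left(-569\right) = \frac{138267}{19}$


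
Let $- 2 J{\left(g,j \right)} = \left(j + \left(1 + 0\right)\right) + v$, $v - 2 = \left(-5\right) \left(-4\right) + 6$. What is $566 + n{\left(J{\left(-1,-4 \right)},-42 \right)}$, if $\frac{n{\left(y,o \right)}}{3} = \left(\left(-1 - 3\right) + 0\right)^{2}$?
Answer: $614$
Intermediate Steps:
$v = 28$ ($v = 2 + \left(\left(-5\right) \left(-4\right) + 6\right) = 2 + \left(20 + 6\right) = 2 + 26 = 28$)
$J{\left(g,j \right)} = - \frac{29}{2} - \frac{j}{2}$ ($J{\left(g,j \right)} = - \frac{\left(j + \left(1 + 0\right)\right) + 28}{2} = - \frac{\left(j + 1\right) + 28}{2} = - \frac{\left(1 + j\right) + 28}{2} = - \frac{29 + j}{2} = - \frac{29}{2} - \frac{j}{2}$)
$n{\left(y,o \right)} = 48$ ($n{\left(y,o \right)} = 3 \left(\left(-1 - 3\right) + 0\right)^{2} = 3 \left(-4 + 0\right)^{2} = 3 \left(-4\right)^{2} = 3 \cdot 16 = 48$)
$566 + n{\left(J{\left(-1,-4 \right)},-42 \right)} = 566 + 48 = 614$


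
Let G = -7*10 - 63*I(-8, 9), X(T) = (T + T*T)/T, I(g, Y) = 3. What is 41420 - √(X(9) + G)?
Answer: 41420 - I*√249 ≈ 41420.0 - 15.78*I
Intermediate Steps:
X(T) = (T + T²)/T
G = -259 (G = -7*10 - 63*3 = -70 - 189 = -259)
41420 - √(X(9) + G) = 41420 - √((1 + 9) - 259) = 41420 - √(10 - 259) = 41420 - √(-249) = 41420 - I*√249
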